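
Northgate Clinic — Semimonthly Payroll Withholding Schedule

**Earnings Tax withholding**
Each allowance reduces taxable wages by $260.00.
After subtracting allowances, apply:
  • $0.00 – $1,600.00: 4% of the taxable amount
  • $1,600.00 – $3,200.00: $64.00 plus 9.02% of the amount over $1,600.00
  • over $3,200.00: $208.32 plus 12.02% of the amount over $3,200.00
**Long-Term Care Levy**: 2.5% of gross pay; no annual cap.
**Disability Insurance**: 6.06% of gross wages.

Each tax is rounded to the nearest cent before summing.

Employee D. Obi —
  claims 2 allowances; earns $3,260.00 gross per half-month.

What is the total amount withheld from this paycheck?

Earnings Tax: taxable = $3,260.00 − 2×$260.00 = $2,740.00
  $64.00 + 9.02% × ($2,740.00 − $1,600.00) = $64.00 + 9.02% × $1,140.00 = $166.83
Long-Term Care Levy: 2.5% × $3,260.00 = $81.50
Disability Insurance: 6.06% × $3,260.00 = $197.56
Total: $166.83 + $81.50 + $197.56 = $445.89

$445.89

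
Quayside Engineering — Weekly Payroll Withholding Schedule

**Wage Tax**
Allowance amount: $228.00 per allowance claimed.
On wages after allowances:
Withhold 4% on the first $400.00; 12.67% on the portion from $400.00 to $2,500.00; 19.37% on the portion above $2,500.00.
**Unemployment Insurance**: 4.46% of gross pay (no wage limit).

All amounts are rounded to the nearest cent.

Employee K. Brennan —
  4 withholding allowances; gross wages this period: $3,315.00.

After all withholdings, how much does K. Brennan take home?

Wage Tax: taxable = $3,315.00 − 4×$228.00 = $2,403.00
  $16.00 + 12.67% × ($2,403.00 − $400.00) = $16.00 + 12.67% × $2,003.00 = $269.78
Unemployment Insurance: 4.46% × $3,315.00 = $147.85
Total withheld: $269.78 + $147.85 = $417.63
Net pay: $3,315.00 − $417.63 = $2,897.37

$2,897.37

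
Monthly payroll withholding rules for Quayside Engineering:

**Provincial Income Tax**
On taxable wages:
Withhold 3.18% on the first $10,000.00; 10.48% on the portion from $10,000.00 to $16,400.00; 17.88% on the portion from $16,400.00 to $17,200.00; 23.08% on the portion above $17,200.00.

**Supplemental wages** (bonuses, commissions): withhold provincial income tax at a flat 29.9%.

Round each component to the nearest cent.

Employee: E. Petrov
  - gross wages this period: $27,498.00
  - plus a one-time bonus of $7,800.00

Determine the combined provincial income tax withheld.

$5,840.74

Provincial Income Tax: taxable = $27,498.00
  $1,131.76 + 23.08% × ($27,498.00 − $17,200.00) = $1,131.76 + 23.08% × $10,298.00 = $3,508.54
Supplemental (29.9% flat on bonus): 29.9% × $7,800.00 = $2,332.20
Total provincial income tax: $3,508.54 + $2,332.20 = $5,840.74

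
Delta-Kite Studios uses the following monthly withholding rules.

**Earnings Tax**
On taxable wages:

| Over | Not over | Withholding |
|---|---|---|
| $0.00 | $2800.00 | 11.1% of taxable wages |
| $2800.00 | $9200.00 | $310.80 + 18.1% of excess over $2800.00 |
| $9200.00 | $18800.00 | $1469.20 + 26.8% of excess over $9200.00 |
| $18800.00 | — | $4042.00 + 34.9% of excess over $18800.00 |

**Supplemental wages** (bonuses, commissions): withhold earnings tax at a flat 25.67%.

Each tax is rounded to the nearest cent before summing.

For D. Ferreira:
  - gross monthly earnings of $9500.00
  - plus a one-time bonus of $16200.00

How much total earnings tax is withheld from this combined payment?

Earnings Tax: taxable = $9500.00
  $1469.20 + 26.8% × ($9500.00 − $9200.00) = $1469.20 + 26.8% × $300.00 = $1549.60
Supplemental (25.67% flat on bonus): 25.67% × $16200.00 = $4158.54
Total earnings tax: $1549.60 + $4158.54 = $5708.14

$5708.14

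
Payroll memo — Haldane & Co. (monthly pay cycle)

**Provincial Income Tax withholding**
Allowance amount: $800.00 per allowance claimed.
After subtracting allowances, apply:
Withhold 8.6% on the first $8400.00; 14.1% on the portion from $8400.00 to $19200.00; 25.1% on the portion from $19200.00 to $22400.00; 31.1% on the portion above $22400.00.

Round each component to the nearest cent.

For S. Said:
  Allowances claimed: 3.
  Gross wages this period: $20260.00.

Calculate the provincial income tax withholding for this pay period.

$2056.26

Provincial Income Tax: taxable = $20260.00 − 3×$800.00 = $17860.00
  $722.40 + 14.1% × ($17860.00 − $8400.00) = $722.40 + 14.1% × $9460.00 = $2056.26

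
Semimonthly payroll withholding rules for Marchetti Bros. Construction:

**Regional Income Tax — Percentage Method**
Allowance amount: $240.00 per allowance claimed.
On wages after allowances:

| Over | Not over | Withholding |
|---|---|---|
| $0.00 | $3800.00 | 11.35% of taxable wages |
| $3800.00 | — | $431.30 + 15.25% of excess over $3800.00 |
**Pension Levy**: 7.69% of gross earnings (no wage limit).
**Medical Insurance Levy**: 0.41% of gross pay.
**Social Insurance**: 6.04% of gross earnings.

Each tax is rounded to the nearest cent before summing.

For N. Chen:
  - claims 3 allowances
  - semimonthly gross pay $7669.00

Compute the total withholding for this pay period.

$1995.92

Regional Income Tax: taxable = $7669.00 − 3×$240.00 = $6949.00
  $431.30 + 15.25% × ($6949.00 − $3800.00) = $431.30 + 15.25% × $3149.00 = $911.52
Pension Levy: 7.69% × $7669.00 = $589.75
Medical Insurance Levy: 0.41% × $7669.00 = $31.44
Social Insurance: 6.04% × $7669.00 = $463.21
Total: $911.52 + $589.75 + $31.44 + $463.21 = $1995.92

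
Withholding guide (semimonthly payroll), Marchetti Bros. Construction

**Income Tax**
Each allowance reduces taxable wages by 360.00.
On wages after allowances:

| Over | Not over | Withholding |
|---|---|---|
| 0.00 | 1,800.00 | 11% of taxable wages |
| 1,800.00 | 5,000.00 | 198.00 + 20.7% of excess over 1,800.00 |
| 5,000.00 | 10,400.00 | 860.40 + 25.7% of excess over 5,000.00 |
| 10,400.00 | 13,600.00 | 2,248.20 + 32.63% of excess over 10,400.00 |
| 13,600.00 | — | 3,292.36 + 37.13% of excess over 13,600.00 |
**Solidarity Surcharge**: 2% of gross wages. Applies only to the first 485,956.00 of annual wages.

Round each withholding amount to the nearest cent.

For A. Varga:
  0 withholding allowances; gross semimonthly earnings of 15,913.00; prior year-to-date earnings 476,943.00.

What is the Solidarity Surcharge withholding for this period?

Solidarity Surcharge: cap 485,956.00 − YTD 476,943.00 = 9,013.00 subject; 2% × 9,013.00 = 180.26

180.26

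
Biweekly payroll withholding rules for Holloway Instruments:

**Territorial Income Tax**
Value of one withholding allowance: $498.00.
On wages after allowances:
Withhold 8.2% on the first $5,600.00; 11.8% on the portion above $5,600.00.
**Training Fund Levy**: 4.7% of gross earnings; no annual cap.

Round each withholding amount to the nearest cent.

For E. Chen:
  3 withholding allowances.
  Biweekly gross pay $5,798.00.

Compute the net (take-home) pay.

Territorial Income Tax: taxable = $5,798.00 − 3×$498.00 = $4,304.00
  8.2% × $4,304.00 = $352.93
Training Fund Levy: 4.7% × $5,798.00 = $272.51
Total withheld: $352.93 + $272.51 = $625.44
Net pay: $5,798.00 − $625.44 = $5,172.56

$5,172.56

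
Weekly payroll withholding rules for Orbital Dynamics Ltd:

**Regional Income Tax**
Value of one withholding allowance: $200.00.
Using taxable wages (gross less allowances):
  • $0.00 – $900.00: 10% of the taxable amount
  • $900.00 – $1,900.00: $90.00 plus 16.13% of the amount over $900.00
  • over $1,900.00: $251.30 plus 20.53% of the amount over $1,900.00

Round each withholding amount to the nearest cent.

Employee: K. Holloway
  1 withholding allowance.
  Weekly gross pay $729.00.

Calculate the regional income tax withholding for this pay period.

$52.90

Regional Income Tax: taxable = $729.00 − 1×$200.00 = $529.00
  10% × $529.00 = $52.90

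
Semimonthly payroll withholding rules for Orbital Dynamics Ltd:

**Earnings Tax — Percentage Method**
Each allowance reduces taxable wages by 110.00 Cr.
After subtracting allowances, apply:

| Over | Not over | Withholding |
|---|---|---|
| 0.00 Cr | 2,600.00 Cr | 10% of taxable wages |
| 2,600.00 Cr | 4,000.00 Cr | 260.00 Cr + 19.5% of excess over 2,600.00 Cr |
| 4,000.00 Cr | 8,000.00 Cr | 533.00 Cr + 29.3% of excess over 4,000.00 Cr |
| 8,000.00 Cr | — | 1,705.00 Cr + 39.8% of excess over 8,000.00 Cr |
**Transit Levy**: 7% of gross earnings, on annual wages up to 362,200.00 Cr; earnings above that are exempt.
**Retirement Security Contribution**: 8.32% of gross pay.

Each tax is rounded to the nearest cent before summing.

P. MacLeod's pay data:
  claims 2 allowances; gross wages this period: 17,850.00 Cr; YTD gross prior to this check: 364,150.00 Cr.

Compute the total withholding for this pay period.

Earnings Tax: taxable = 17,850.00 Cr − 2×110.00 Cr = 17,630.00 Cr
  1,705.00 Cr + 39.8% × (17,630.00 Cr − 8,000.00 Cr) = 1,705.00 Cr + 39.8% × 9,630.00 Cr = 5,537.74 Cr
Transit Levy: YTD 364,150.00 Cr ≥ cap 362,200.00 Cr → 0.00 Cr
Retirement Security Contribution: 8.32% × 17,850.00 Cr = 1,485.12 Cr
Total: 5,537.74 Cr + 0.00 Cr + 1,485.12 Cr = 7,022.86 Cr

7,022.86 Cr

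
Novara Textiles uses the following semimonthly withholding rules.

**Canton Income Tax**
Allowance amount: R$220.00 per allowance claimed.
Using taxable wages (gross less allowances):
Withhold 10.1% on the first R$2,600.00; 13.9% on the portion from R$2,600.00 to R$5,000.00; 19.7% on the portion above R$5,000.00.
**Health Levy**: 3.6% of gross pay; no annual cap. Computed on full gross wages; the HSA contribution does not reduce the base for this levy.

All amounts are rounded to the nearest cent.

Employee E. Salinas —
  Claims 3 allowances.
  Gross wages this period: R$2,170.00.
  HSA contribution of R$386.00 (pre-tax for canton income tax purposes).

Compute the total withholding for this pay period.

R$191.64

Canton Income Tax: taxable = R$2,170.00 − R$386.00 − 3×R$220.00 = R$1,124.00
  10.1% × R$1,124.00 = R$113.52
Health Levy: 3.6% × R$2,170.00 = R$78.12
Total: R$113.52 + R$78.12 = R$191.64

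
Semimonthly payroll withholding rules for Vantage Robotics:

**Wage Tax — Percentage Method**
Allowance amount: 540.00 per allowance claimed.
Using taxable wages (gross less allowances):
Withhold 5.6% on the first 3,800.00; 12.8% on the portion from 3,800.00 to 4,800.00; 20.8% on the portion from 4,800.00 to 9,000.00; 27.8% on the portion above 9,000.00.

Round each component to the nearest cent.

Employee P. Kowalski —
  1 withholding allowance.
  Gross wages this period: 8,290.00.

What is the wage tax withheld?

Wage Tax: taxable = 8,290.00 − 1×540.00 = 7,750.00
  340.80 + 20.8% × (7,750.00 − 4,800.00) = 340.80 + 20.8% × 2,950.00 = 954.40

954.40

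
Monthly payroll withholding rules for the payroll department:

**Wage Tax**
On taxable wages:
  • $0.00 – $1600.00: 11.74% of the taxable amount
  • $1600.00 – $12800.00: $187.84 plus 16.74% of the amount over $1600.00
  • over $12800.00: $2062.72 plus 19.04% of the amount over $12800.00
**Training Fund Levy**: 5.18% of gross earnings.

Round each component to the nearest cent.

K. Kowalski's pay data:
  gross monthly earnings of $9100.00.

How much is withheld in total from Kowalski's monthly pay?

$1914.72

Wage Tax: taxable = $9100.00
  $187.84 + 16.74% × ($9100.00 − $1600.00) = $187.84 + 16.74% × $7500.00 = $1443.34
Training Fund Levy: 5.18% × $9100.00 = $471.38
Total: $1443.34 + $471.38 = $1914.72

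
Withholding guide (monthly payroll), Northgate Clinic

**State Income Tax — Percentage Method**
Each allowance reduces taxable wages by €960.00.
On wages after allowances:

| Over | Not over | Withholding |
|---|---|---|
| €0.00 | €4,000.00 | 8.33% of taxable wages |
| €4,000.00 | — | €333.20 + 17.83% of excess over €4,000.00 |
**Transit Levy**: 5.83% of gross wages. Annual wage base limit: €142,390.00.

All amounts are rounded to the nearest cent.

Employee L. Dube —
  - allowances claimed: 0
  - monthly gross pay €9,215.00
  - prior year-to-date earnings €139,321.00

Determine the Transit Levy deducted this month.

€178.92

Transit Levy: cap €142,390.00 − YTD €139,321.00 = €3,069.00 subject; 5.83% × €3,069.00 = €178.92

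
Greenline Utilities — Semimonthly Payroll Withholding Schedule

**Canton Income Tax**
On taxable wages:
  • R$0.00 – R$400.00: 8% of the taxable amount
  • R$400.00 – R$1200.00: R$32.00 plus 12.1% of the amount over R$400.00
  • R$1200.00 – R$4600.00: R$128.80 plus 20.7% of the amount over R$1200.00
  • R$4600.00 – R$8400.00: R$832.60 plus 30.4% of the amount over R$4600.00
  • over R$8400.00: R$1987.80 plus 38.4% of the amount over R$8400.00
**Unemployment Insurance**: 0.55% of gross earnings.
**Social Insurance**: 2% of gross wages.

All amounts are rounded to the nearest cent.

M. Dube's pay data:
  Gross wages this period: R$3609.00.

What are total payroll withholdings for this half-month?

R$719.49

Canton Income Tax: taxable = R$3609.00
  R$128.80 + 20.7% × (R$3609.00 − R$1200.00) = R$128.80 + 20.7% × R$2409.00 = R$627.46
Unemployment Insurance: 0.55% × R$3609.00 = R$19.85
Social Insurance: 2% × R$3609.00 = R$72.18
Total: R$627.46 + R$19.85 + R$72.18 = R$719.49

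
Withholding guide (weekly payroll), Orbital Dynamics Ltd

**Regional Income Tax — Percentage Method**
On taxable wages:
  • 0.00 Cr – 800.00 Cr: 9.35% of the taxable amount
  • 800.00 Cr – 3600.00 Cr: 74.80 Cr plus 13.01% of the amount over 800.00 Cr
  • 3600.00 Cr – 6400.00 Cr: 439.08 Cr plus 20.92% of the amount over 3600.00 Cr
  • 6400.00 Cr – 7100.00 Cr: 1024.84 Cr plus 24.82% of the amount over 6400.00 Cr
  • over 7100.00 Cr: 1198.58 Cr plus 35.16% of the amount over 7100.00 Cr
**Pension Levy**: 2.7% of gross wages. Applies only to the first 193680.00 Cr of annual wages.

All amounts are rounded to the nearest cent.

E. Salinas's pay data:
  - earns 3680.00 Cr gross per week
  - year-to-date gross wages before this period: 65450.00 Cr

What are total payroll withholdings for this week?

Regional Income Tax: taxable = 3680.00 Cr
  439.08 Cr + 20.92% × (3680.00 Cr − 3600.00 Cr) = 439.08 Cr + 20.92% × 80.00 Cr = 455.82 Cr
Pension Levy: 2.7% × 3680.00 Cr = 99.36 Cr
Total: 455.82 Cr + 99.36 Cr = 555.18 Cr

555.18 Cr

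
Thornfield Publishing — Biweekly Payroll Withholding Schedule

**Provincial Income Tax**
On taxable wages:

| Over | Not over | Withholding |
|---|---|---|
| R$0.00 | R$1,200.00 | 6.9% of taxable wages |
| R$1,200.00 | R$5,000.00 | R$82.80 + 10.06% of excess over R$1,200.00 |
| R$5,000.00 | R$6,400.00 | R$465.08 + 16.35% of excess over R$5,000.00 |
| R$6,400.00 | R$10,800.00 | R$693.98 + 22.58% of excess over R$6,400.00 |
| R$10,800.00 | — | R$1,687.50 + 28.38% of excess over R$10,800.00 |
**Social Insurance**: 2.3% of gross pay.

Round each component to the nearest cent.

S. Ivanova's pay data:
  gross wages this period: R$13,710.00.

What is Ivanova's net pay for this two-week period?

Provincial Income Tax: taxable = R$13,710.00
  R$1,687.50 + 28.38% × (R$13,710.00 − R$10,800.00) = R$1,687.50 + 28.38% × R$2,910.00 = R$2,513.36
Social Insurance: 2.3% × R$13,710.00 = R$315.33
Total withheld: R$2,513.36 + R$315.33 = R$2,828.69
Net pay: R$13,710.00 − R$2,828.69 = R$10,881.31

R$10,881.31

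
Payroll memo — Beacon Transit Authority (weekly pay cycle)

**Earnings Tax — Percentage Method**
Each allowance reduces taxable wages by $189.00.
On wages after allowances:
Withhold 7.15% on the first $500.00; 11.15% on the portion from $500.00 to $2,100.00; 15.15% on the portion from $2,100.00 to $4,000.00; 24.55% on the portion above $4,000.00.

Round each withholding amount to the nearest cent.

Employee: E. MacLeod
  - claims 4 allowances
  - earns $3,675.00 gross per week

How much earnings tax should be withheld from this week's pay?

$338.23

Earnings Tax: taxable = $3,675.00 − 4×$189.00 = $2,919.00
  $214.15 + 15.15% × ($2,919.00 − $2,100.00) = $214.15 + 15.15% × $819.00 = $338.23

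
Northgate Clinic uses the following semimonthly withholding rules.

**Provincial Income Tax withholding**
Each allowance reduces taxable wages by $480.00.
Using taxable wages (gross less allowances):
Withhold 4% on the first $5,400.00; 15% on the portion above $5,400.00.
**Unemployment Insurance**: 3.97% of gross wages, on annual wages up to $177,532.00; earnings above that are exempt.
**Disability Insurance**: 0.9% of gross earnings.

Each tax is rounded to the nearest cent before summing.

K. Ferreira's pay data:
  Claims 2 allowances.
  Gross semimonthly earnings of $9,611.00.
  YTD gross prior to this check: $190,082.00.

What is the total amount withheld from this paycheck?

Provincial Income Tax: taxable = $9,611.00 − 2×$480.00 = $8,651.00
  $216.00 + 15% × ($8,651.00 − $5,400.00) = $216.00 + 15% × $3,251.00 = $703.65
Unemployment Insurance: YTD $190,082.00 ≥ cap $177,532.00 → $0.00
Disability Insurance: 0.9% × $9,611.00 = $86.50
Total: $703.65 + $0.00 + $86.50 = $790.15

$790.15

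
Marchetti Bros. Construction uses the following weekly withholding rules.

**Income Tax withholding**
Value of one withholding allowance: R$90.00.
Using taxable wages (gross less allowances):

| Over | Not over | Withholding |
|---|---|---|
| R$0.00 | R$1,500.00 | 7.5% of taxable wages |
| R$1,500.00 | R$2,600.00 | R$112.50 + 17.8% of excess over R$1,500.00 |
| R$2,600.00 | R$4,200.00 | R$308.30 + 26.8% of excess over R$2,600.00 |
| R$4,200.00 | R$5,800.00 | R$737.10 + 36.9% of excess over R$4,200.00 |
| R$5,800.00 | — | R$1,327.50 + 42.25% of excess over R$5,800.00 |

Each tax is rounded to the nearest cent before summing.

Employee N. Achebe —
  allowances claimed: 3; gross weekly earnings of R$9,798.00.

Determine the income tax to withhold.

Income Tax: taxable = R$9,798.00 − 3×R$90.00 = R$9,528.00
  R$1,327.50 + 42.25% × (R$9,528.00 − R$5,800.00) = R$1,327.50 + 42.25% × R$3,728.00 = R$2,902.58

R$2,902.58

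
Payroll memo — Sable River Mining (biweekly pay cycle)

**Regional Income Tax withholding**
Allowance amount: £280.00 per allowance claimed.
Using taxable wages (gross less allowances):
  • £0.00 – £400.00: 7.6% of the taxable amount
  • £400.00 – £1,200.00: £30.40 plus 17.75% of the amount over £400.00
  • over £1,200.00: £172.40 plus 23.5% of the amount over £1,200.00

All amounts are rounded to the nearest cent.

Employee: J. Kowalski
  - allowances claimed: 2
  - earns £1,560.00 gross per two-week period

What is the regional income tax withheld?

£136.90

Regional Income Tax: taxable = £1,560.00 − 2×£280.00 = £1,000.00
  £30.40 + 17.75% × (£1,000.00 − £400.00) = £30.40 + 17.75% × £600.00 = £136.90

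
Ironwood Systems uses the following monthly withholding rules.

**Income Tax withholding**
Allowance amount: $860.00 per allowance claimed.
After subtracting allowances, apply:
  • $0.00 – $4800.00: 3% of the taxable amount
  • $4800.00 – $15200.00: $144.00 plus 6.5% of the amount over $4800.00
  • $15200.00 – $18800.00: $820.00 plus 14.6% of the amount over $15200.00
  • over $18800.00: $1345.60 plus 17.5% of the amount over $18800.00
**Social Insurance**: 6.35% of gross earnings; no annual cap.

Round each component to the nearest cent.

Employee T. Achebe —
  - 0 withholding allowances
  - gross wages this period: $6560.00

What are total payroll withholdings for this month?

$674.96

Income Tax: taxable = $6560.00
  $144.00 + 6.5% × ($6560.00 − $4800.00) = $144.00 + 6.5% × $1760.00 = $258.40
Social Insurance: 6.35% × $6560.00 = $416.56
Total: $258.40 + $416.56 = $674.96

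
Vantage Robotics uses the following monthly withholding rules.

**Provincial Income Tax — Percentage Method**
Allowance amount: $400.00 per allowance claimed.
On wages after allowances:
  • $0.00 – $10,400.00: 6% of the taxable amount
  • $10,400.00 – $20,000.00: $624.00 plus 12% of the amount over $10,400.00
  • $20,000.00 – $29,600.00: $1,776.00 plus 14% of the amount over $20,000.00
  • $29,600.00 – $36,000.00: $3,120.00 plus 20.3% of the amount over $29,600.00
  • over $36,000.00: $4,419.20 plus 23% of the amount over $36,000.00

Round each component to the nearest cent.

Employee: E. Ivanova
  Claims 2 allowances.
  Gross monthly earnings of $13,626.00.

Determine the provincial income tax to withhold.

Provincial Income Tax: taxable = $13,626.00 − 2×$400.00 = $12,826.00
  $624.00 + 12% × ($12,826.00 − $10,400.00) = $624.00 + 12% × $2,426.00 = $915.12

$915.12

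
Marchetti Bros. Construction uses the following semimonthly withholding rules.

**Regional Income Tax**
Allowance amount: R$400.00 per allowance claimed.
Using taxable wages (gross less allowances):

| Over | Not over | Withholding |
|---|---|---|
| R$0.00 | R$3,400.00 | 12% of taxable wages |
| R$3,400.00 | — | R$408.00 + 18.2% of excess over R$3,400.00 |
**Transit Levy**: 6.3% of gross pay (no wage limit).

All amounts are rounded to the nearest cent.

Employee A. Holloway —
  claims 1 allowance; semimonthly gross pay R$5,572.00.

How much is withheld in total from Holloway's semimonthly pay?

R$1,081.54

Regional Income Tax: taxable = R$5,572.00 − 1×R$400.00 = R$5,172.00
  R$408.00 + 18.2% × (R$5,172.00 − R$3,400.00) = R$408.00 + 18.2% × R$1,772.00 = R$730.50
Transit Levy: 6.3% × R$5,572.00 = R$351.04
Total: R$730.50 + R$351.04 = R$1,081.54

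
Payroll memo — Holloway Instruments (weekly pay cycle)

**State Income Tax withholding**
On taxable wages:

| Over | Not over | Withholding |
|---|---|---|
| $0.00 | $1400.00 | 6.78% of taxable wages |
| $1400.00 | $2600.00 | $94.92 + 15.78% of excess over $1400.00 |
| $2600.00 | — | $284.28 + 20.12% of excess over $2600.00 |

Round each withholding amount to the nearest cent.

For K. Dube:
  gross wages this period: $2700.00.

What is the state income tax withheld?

State Income Tax: taxable = $2700.00
  $284.28 + 20.12% × ($2700.00 − $2600.00) = $284.28 + 20.12% × $100.00 = $304.40

$304.40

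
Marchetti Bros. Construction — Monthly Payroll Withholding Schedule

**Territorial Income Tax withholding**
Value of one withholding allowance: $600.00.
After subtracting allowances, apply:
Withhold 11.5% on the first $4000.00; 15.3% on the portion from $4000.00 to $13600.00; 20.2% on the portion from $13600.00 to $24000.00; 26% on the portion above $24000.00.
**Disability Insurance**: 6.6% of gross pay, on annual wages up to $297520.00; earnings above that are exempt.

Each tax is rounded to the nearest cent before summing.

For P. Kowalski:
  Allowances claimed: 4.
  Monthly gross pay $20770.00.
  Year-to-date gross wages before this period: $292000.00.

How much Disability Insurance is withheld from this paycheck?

$364.32

Disability Insurance: cap $297520.00 − YTD $292000.00 = $5520.00 subject; 6.6% × $5520.00 = $364.32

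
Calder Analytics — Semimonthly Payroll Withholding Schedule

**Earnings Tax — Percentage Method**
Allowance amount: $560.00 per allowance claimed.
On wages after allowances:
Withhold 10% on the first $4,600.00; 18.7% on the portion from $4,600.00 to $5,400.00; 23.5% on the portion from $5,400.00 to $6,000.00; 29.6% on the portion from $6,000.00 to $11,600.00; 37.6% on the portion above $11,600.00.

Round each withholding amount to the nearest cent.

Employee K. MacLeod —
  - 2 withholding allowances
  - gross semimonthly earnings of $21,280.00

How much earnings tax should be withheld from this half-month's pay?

$5,626.76

Earnings Tax: taxable = $21,280.00 − 2×$560.00 = $20,160.00
  $2,408.20 + 37.6% × ($20,160.00 − $11,600.00) = $2,408.20 + 37.6% × $8,560.00 = $5,626.76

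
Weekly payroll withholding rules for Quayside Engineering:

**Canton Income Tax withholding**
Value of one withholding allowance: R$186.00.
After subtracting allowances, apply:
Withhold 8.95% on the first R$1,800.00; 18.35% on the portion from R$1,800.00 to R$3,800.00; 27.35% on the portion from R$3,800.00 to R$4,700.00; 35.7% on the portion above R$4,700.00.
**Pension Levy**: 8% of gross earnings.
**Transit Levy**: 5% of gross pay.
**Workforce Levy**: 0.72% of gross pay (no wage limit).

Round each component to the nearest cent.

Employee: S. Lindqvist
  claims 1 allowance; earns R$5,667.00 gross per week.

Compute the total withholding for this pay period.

Canton Income Tax: taxable = R$5,667.00 − 1×R$186.00 = R$5,481.00
  R$774.25 + 35.7% × (R$5,481.00 − R$4,700.00) = R$774.25 + 35.7% × R$781.00 = R$1,053.07
Pension Levy: 8% × R$5,667.00 = R$453.36
Transit Levy: 5% × R$5,667.00 = R$283.35
Workforce Levy: 0.72% × R$5,667.00 = R$40.80
Total: R$1,053.07 + R$453.36 + R$283.35 + R$40.80 = R$1,830.58

R$1,830.58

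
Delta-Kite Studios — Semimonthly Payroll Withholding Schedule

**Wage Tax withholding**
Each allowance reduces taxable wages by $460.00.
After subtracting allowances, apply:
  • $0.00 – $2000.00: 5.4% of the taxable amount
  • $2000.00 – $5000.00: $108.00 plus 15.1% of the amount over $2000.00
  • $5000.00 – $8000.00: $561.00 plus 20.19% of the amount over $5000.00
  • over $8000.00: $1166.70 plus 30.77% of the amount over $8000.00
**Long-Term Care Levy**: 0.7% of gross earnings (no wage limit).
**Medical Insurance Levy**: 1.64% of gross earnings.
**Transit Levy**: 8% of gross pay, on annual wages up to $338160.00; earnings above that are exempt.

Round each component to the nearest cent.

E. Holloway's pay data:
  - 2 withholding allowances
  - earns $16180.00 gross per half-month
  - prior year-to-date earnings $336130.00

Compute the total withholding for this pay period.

Wage Tax: taxable = $16180.00 − 2×$460.00 = $15260.00
  $1166.70 + 30.77% × ($15260.00 − $8000.00) = $1166.70 + 30.77% × $7260.00 = $3400.60
Long-Term Care Levy: 0.7% × $16180.00 = $113.26
Medical Insurance Levy: 1.64% × $16180.00 = $265.35
Transit Levy: cap $338160.00 − YTD $336130.00 = $2030.00 subject; 8% × $2030.00 = $162.40
Total: $3400.60 + $113.26 + $265.35 + $162.40 = $3941.61

$3941.61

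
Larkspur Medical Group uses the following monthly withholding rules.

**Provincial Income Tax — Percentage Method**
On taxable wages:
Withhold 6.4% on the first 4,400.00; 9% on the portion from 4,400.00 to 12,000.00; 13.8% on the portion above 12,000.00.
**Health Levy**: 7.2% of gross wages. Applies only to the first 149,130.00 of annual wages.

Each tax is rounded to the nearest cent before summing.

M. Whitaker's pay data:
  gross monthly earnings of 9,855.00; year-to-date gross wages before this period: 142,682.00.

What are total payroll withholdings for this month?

Provincial Income Tax: taxable = 9,855.00
  281.60 + 9% × (9,855.00 − 4,400.00) = 281.60 + 9% × 5,455.00 = 772.55
Health Levy: cap 149,130.00 − YTD 142,682.00 = 6,448.00 subject; 7.2% × 6,448.00 = 464.26
Total: 772.55 + 464.26 = 1,236.81

1,236.81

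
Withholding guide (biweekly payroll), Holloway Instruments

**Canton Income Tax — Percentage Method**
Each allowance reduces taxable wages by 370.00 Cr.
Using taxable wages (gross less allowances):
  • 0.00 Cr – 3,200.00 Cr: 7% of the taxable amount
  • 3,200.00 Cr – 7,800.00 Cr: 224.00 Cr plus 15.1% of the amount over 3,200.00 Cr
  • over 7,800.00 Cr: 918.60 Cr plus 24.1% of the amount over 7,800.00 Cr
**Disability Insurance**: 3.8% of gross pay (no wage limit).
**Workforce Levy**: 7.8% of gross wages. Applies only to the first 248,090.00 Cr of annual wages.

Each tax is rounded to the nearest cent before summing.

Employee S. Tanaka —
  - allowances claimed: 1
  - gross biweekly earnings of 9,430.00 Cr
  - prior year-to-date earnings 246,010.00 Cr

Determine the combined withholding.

Canton Income Tax: taxable = 9,430.00 Cr − 1×370.00 Cr = 9,060.00 Cr
  918.60 Cr + 24.1% × (9,060.00 Cr − 7,800.00 Cr) = 918.60 Cr + 24.1% × 1,260.00 Cr = 1,222.26 Cr
Disability Insurance: 3.8% × 9,430.00 Cr = 358.34 Cr
Workforce Levy: cap 248,090.00 Cr − YTD 246,010.00 Cr = 2,080.00 Cr subject; 7.8% × 2,080.00 Cr = 162.24 Cr
Total: 1,222.26 Cr + 358.34 Cr + 162.24 Cr = 1,742.84 Cr

1,742.84 Cr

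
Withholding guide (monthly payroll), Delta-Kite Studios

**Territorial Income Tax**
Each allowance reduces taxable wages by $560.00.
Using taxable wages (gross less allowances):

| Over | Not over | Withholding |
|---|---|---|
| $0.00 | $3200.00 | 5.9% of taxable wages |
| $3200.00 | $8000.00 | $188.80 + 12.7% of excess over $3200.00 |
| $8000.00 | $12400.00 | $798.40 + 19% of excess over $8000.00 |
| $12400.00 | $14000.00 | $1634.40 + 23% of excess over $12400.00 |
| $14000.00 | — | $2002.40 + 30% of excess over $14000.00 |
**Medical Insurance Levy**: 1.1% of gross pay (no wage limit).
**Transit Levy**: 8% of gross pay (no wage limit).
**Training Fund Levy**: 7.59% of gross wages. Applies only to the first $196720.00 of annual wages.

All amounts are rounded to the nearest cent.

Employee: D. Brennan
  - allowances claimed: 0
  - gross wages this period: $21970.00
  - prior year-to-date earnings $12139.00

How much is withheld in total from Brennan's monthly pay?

$8060.19

Territorial Income Tax: taxable = $21970.00
  $2002.40 + 30% × ($21970.00 − $14000.00) = $2002.40 + 30% × $7970.00 = $4393.40
Medical Insurance Levy: 1.1% × $21970.00 = $241.67
Transit Levy: 8% × $21970.00 = $1757.60
Training Fund Levy: 7.59% × $21970.00 = $1667.52
Total: $4393.40 + $241.67 + $1757.60 + $1667.52 = $8060.19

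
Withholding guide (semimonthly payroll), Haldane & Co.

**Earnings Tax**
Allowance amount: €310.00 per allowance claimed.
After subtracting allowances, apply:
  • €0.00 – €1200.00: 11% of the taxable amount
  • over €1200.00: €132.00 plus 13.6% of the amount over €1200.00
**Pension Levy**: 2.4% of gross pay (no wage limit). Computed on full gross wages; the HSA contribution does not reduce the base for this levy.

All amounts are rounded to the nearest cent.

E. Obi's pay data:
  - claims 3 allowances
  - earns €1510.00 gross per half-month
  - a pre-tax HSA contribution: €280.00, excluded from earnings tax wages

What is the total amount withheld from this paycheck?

Earnings Tax: taxable = €1510.00 − €280.00 − 3×€310.00 = €300.00
  11% × €300.00 = €33.00
Pension Levy: 2.4% × €1510.00 = €36.24
Total: €33.00 + €36.24 = €69.24

€69.24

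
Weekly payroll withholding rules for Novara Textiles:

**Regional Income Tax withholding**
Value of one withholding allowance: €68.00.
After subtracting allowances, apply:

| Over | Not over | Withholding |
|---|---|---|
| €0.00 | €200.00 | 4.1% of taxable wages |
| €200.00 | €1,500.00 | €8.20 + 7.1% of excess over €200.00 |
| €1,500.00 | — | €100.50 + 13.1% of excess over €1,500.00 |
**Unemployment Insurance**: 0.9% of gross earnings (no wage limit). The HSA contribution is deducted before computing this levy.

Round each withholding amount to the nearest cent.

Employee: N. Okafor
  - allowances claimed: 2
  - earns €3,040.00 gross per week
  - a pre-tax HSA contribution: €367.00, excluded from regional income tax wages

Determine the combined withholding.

Regional Income Tax: taxable = €3,040.00 − €367.00 − 2×€68.00 = €2,537.00
  €100.50 + 13.1% × (€2,537.00 − €1,500.00) = €100.50 + 13.1% × €1,037.00 = €236.35
Unemployment Insurance: 0.9% × €2,673.00 = €24.06
Total: €236.35 + €24.06 = €260.41

€260.41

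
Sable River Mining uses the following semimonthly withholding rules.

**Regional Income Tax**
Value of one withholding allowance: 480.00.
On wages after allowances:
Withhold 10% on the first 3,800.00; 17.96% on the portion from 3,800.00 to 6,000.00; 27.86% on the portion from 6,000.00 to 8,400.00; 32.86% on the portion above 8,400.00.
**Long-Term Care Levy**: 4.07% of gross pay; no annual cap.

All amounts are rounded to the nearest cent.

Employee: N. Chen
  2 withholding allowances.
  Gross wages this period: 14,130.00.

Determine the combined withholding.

3,586.27

Regional Income Tax: taxable = 14,130.00 − 2×480.00 = 13,170.00
  1,443.76 + 32.86% × (13,170.00 − 8,400.00) = 1,443.76 + 32.86% × 4,770.00 = 3,011.18
Long-Term Care Levy: 4.07% × 14,130.00 = 575.09
Total: 3,011.18 + 575.09 = 3,586.27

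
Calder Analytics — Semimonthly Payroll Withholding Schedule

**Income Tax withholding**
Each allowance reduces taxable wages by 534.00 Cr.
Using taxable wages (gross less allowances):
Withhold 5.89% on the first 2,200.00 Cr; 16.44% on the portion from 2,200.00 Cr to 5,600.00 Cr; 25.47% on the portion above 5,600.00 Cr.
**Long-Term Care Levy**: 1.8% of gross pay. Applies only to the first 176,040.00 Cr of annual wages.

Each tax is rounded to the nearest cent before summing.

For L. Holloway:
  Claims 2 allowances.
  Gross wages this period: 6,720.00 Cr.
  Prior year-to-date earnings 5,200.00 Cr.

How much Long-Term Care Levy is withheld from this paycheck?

120.96 Cr

Long-Term Care Levy: 1.8% × 6,720.00 Cr = 120.96 Cr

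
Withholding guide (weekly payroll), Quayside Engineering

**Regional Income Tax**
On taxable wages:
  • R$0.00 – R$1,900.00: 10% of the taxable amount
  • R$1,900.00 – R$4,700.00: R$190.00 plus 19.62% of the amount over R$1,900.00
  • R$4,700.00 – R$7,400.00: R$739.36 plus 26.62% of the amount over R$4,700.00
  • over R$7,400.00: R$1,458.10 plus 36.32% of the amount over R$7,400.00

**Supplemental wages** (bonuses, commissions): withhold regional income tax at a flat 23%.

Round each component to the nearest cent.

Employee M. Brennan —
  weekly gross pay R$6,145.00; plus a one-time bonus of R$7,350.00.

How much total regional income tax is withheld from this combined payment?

R$2,814.52

Regional Income Tax: taxable = R$6,145.00
  R$739.36 + 26.62% × (R$6,145.00 − R$4,700.00) = R$739.36 + 26.62% × R$1,445.00 = R$1,124.02
Supplemental (23% flat on bonus): 23% × R$7,350.00 = R$1,690.50
Total regional income tax: R$1,124.02 + R$1,690.50 = R$2,814.52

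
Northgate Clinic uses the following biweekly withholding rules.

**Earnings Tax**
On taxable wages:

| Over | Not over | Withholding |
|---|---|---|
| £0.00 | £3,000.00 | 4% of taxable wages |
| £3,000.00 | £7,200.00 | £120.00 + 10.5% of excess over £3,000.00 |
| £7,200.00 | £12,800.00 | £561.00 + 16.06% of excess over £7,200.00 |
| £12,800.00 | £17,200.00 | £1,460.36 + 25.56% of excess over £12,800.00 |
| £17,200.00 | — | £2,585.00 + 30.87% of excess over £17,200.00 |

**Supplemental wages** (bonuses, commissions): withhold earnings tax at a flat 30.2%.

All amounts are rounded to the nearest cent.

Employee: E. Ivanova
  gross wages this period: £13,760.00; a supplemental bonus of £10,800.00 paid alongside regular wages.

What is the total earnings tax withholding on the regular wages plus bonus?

Earnings Tax: taxable = £13,760.00
  £1,460.36 + 25.56% × (£13,760.00 − £12,800.00) = £1,460.36 + 25.56% × £960.00 = £1,705.74
Supplemental (30.2% flat on bonus): 30.2% × £10,800.00 = £3,261.60
Total earnings tax: £1,705.74 + £3,261.60 = £4,967.34

£4,967.34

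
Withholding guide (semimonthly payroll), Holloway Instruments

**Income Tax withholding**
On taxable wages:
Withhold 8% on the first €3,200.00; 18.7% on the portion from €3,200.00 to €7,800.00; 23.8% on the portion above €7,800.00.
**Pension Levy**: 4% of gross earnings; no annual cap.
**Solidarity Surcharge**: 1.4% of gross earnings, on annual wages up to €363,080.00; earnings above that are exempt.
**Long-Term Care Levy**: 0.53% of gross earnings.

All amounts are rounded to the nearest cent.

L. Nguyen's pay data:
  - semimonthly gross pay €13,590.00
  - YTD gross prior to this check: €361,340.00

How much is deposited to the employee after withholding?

€10,455.79

Income Tax: taxable = €13,590.00
  €1,116.20 + 23.8% × (€13,590.00 − €7,800.00) = €1,116.20 + 23.8% × €5,790.00 = €2,494.22
Pension Levy: 4% × €13,590.00 = €543.60
Solidarity Surcharge: cap €363,080.00 − YTD €361,340.00 = €1,740.00 subject; 1.4% × €1,740.00 = €24.36
Long-Term Care Levy: 0.53% × €13,590.00 = €72.03
Total withheld: €2,494.22 + €543.60 + €24.36 + €72.03 = €3,134.21
Net pay: €13,590.00 − €3,134.21 = €10,455.79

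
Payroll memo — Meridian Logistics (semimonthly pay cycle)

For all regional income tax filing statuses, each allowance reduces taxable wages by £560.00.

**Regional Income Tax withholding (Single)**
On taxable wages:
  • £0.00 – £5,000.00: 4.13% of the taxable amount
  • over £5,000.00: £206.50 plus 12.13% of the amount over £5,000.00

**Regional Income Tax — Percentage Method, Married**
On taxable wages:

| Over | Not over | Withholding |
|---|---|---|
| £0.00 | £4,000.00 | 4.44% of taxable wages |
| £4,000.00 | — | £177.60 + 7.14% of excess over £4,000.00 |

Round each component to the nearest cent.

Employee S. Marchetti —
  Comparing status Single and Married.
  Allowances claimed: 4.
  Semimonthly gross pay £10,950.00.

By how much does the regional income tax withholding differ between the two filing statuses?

Regional Income Tax (Single): taxable = £10,950.00 − 4×£560.00 = £8,710.00
  £206.50 + 12.13% × (£8,710.00 − £5,000.00) = £206.50 + 12.13% × £3,710.00 = £656.52
Regional Income Tax (Married): taxable = £10,950.00 − 4×£560.00 = £8,710.00
  £177.60 + 7.14% × (£8,710.00 − £4,000.00) = £177.60 + 7.14% × £4,710.00 = £513.89
Difference: |£656.52 − £513.89| = £142.63 (higher under Single)

£142.63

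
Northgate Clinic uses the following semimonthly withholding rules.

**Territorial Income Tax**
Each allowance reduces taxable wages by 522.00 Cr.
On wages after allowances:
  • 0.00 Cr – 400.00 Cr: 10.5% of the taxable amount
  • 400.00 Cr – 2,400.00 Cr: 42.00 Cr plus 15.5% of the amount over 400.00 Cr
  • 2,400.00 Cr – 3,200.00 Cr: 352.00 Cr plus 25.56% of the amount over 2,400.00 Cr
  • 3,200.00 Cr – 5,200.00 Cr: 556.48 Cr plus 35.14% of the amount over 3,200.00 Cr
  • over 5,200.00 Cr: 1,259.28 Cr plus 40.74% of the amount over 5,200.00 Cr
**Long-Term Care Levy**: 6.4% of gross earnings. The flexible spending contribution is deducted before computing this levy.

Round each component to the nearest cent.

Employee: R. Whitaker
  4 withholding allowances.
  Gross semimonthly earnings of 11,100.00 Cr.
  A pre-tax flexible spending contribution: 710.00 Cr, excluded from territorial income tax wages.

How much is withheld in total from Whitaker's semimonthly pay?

Territorial Income Tax: taxable = 11,100.00 Cr − 710.00 Cr − 4×522.00 Cr = 8,302.00 Cr
  1,259.28 Cr + 40.74% × (8,302.00 Cr − 5,200.00 Cr) = 1,259.28 Cr + 40.74% × 3,102.00 Cr = 2,523.03 Cr
Long-Term Care Levy: 6.4% × 10,390.00 Cr = 664.96 Cr
Total: 2,523.03 Cr + 664.96 Cr = 3,187.99 Cr

3,187.99 Cr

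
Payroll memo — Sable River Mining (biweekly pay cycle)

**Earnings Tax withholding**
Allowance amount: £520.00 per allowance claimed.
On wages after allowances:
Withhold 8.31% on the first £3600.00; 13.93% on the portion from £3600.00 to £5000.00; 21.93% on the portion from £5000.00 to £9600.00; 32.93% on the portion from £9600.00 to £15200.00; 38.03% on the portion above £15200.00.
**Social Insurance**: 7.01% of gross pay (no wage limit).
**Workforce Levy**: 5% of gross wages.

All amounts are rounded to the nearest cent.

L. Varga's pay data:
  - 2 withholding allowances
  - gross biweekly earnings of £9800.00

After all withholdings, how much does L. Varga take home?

£7304.27

Earnings Tax: taxable = £9800.00 − 2×£520.00 = £8760.00
  £494.18 + 21.93% × (£8760.00 − £5000.00) = £494.18 + 21.93% × £3760.00 = £1318.75
Social Insurance: 7.01% × £9800.00 = £686.98
Workforce Levy: 5% × £9800.00 = £490.00
Total withheld: £1318.75 + £686.98 + £490.00 = £2495.73
Net pay: £9800.00 − £2495.73 = £7304.27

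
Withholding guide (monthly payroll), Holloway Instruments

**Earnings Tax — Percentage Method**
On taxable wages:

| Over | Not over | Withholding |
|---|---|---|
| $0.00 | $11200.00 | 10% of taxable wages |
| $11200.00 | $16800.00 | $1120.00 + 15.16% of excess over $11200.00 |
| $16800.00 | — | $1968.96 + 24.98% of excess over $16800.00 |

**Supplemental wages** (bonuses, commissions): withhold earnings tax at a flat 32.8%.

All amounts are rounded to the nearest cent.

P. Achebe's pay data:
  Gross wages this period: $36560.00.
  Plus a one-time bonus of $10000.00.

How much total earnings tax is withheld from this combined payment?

Earnings Tax: taxable = $36560.00
  $1968.96 + 24.98% × ($36560.00 − $16800.00) = $1968.96 + 24.98% × $19760.00 = $6905.01
Supplemental (32.8% flat on bonus): 32.8% × $10000.00 = $3280.00
Total earnings tax: $6905.01 + $3280.00 = $10185.01

$10185.01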